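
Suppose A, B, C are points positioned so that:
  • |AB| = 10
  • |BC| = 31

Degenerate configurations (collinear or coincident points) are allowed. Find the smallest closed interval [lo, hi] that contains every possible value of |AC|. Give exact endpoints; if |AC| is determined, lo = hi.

|AC| ∈ [21, 41]  (≈ [21.0000, 41.0000])

|AB| ∈ {10}
|BC| ∈ {31}
|AC| ∈ [21, 41]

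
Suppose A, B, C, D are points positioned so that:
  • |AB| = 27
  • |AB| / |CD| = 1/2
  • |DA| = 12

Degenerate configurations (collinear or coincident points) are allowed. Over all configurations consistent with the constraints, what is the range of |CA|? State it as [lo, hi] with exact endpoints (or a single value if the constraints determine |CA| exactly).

|CA| ∈ [42, 66]  (≈ [42.0000, 66.0000])

|AB| ∈ {27}
|AD| ∈ {12}
|CD| ∈ {54}
|BD| ∈ [15, 39]
|AC| ∈ [42, 66]
|BC| ∈ [15, 93]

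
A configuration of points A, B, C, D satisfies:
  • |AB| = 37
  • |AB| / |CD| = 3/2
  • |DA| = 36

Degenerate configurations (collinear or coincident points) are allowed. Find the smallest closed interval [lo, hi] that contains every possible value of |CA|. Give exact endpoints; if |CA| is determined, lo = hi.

|AB| ∈ {37}
|AD| ∈ {36}
|CD| ∈ {74/3}
|BD| ∈ [1, 73]
|AC| ∈ [34/3, 182/3]
|BC| ∈ [0, 293/3]

|CA| ∈ [34/3, 182/3]  (≈ [11.3333, 60.6667])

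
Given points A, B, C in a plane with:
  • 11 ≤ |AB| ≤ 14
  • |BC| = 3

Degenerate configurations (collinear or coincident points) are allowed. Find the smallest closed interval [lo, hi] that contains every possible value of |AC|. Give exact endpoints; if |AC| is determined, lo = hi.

|AC| ∈ [8, 17]  (≈ [8.0000, 17.0000])

|AB| ∈ [11, 14]
|BC| ∈ {3}
|AC| ∈ [8, 17]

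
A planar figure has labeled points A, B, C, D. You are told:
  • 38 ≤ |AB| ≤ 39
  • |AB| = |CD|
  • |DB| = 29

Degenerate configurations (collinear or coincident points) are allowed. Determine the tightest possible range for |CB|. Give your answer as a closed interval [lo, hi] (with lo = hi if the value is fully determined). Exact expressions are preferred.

|AB| ∈ [38, 39]
|BD| ∈ {29}
|CD| ∈ [38, 39]
|AD| ∈ [9, 68]
|BC| ∈ [9, 68]
|AC| ∈ [0, 107]

|CB| ∈ [9, 68]  (≈ [9.0000, 68.0000])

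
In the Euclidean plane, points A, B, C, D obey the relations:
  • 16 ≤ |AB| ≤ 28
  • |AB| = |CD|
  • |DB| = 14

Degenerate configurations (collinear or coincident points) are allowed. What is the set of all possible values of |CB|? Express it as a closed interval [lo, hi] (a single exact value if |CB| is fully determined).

|CB| ∈ [2, 42]  (≈ [2.0000, 42.0000])

|AB| ∈ [16, 28]
|BD| ∈ {14}
|CD| ∈ [16, 28]
|AD| ∈ [2, 42]
|BC| ∈ [2, 42]
|AC| ∈ [0, 70]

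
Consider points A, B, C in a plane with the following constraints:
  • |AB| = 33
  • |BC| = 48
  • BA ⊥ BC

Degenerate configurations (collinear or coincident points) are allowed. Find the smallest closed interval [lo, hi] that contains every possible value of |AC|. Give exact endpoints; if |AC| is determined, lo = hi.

|AB| ∈ {33}
|BC| ∈ {48}
|AC| ∈ {3·√(377)}

|AC| = 3·√(377)  (≈ 58.2495)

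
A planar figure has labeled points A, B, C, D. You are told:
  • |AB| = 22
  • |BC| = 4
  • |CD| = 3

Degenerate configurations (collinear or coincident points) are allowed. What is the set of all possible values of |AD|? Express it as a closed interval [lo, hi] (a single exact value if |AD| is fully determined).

|AD| ∈ [15, 29]  (≈ [15.0000, 29.0000])

|AB| ∈ {22}
|BC| ∈ {4}
|CD| ∈ {3}
|AC| ∈ [18, 26]
|BD| ∈ [1, 7]
|AD| ∈ [15, 29]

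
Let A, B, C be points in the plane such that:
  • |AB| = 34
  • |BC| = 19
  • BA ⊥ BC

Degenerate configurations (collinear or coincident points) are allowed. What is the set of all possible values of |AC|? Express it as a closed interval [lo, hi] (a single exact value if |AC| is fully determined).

|AB| ∈ {34}
|BC| ∈ {19}
|AC| ∈ {√(1517)}

|AC| = √(1517)  (≈ 38.9487)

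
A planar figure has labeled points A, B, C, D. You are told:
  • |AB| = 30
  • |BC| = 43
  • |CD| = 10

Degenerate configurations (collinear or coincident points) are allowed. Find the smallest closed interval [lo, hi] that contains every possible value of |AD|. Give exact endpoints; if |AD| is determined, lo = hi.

|AD| ∈ [3, 83]  (≈ [3.0000, 83.0000])

|AB| ∈ {30}
|BC| ∈ {43}
|CD| ∈ {10}
|AC| ∈ [13, 73]
|BD| ∈ [33, 53]
|AD| ∈ [3, 83]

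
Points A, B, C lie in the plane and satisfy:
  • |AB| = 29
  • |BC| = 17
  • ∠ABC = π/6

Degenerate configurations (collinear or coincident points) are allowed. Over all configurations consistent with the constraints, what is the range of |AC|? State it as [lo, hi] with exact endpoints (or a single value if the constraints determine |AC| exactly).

|AC| = √(1130 - 493·√(3))  (≈ 16.6162)

|AB| ∈ {29}
|BC| ∈ {17}
|AC| ∈ {√(1130 - 493·√(3))}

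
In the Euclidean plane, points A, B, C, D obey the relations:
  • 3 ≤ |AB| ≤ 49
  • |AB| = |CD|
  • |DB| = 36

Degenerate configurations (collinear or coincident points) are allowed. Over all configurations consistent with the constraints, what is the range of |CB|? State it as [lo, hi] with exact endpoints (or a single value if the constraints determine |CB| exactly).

|CB| ∈ [0, 85]  (≈ [0.0000, 85.0000])

|AB| ∈ [3, 49]
|BD| ∈ {36}
|CD| ∈ [3, 49]
|AD| ∈ [0, 85]
|BC| ∈ [0, 85]
|AC| ∈ [0, 134]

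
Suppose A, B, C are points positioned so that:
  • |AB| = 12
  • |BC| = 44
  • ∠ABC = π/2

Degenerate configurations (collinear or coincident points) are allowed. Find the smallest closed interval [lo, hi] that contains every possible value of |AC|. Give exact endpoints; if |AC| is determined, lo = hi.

|AB| ∈ {12}
|BC| ∈ {44}
|AC| ∈ {4·√(130)}

|AC| = 4·√(130)  (≈ 45.6070)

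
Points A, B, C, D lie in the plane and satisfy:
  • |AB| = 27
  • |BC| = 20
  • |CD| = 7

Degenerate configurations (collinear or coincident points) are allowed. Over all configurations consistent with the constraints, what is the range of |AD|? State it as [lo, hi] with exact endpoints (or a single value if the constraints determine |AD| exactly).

|AB| ∈ {27}
|BC| ∈ {20}
|CD| ∈ {7}
|AC| ∈ [7, 47]
|BD| ∈ [13, 27]
|AD| ∈ [0, 54]

|AD| ∈ [0, 54]  (≈ [0.0000, 54.0000])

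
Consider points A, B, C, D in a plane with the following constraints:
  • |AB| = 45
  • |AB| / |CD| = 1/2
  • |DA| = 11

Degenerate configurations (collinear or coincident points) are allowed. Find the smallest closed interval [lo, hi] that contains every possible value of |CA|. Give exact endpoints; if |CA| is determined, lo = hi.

|CA| ∈ [79, 101]  (≈ [79.0000, 101.0000])

|AB| ∈ {45}
|AD| ∈ {11}
|CD| ∈ {90}
|BD| ∈ [34, 56]
|AC| ∈ [79, 101]
|BC| ∈ [34, 146]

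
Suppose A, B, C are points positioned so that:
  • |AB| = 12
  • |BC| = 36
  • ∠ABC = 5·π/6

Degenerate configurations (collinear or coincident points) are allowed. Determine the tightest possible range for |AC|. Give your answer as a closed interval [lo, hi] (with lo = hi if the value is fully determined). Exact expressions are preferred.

|AB| ∈ {12}
|BC| ∈ {36}
|AC| ∈ {12·√(3·√(3) + 10)}

|AC| = 12·√(3·√(3) + 10)  (≈ 46.7787)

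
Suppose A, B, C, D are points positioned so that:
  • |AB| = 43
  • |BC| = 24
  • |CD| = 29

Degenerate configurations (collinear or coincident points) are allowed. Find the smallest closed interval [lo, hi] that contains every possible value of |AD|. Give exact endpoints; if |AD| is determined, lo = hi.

|AB| ∈ {43}
|BC| ∈ {24}
|CD| ∈ {29}
|AC| ∈ [19, 67]
|BD| ∈ [5, 53]
|AD| ∈ [0, 96]

|AD| ∈ [0, 96]  (≈ [0.0000, 96.0000])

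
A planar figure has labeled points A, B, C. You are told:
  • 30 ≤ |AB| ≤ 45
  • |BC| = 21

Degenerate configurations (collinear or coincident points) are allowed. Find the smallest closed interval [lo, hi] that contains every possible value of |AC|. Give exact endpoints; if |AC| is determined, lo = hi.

|AC| ∈ [9, 66]  (≈ [9.0000, 66.0000])

|AB| ∈ [30, 45]
|BC| ∈ {21}
|AC| ∈ [9, 66]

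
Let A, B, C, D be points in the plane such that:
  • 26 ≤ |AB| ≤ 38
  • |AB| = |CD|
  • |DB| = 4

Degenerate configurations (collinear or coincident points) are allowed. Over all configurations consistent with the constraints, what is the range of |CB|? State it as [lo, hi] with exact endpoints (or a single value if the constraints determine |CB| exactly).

|CB| ∈ [22, 42]  (≈ [22.0000, 42.0000])

|AB| ∈ [26, 38]
|BD| ∈ {4}
|CD| ∈ [26, 38]
|AD| ∈ [22, 42]
|BC| ∈ [22, 42]
|AC| ∈ [0, 80]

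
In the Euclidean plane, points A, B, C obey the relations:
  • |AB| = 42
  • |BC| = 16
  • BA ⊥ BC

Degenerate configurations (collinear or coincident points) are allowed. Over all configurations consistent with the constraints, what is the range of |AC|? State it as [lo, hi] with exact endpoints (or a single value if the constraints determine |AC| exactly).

|AC| = 2·√(505)  (≈ 44.9444)

|AB| ∈ {42}
|BC| ∈ {16}
|AC| ∈ {2·√(505)}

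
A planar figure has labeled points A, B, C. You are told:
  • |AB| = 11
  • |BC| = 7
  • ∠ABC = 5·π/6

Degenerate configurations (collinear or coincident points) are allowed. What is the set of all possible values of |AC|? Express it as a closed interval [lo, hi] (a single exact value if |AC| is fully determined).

|AC| = √(77·√(3) + 170)  (≈ 17.4175)

|AB| ∈ {11}
|BC| ∈ {7}
|AC| ∈ {√(77·√(3) + 170)}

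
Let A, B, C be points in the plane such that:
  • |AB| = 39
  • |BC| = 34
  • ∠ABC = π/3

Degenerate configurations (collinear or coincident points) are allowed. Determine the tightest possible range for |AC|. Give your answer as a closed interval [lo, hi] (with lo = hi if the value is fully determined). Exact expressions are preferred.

|AB| ∈ {39}
|BC| ∈ {34}
|AC| ∈ {√(1351)}

|AC| = √(1351)  (≈ 36.7560)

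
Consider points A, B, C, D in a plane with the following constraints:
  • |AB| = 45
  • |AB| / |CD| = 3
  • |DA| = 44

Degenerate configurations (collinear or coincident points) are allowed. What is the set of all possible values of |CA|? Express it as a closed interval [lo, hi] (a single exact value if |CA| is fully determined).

|AB| ∈ {45}
|AD| ∈ {44}
|CD| ∈ {15}
|BD| ∈ [1, 89]
|AC| ∈ [29, 59]
|BC| ∈ [0, 104]

|CA| ∈ [29, 59]  (≈ [29.0000, 59.0000])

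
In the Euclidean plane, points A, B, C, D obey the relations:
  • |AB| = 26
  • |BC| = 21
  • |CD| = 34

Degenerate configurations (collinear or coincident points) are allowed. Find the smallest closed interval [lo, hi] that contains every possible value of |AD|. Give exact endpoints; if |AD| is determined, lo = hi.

|AB| ∈ {26}
|BC| ∈ {21}
|CD| ∈ {34}
|AC| ∈ [5, 47]
|BD| ∈ [13, 55]
|AD| ∈ [0, 81]

|AD| ∈ [0, 81]  (≈ [0.0000, 81.0000])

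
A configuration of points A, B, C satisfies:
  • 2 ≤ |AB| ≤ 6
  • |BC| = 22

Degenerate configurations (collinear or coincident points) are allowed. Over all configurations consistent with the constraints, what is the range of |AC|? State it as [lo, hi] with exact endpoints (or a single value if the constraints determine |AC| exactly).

|AC| ∈ [16, 28]  (≈ [16.0000, 28.0000])

|AB| ∈ [2, 6]
|BC| ∈ {22}
|AC| ∈ [16, 28]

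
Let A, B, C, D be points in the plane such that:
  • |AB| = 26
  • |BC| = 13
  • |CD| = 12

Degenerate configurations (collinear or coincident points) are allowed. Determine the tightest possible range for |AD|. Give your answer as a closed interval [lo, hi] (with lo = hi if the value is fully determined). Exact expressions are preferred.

|AB| ∈ {26}
|BC| ∈ {13}
|CD| ∈ {12}
|AC| ∈ [13, 39]
|BD| ∈ [1, 25]
|AD| ∈ [1, 51]

|AD| ∈ [1, 51]  (≈ [1.0000, 51.0000])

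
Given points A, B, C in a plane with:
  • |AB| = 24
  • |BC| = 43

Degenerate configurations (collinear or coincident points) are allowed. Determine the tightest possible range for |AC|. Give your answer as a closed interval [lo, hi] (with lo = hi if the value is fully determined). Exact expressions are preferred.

|AC| ∈ [19, 67]  (≈ [19.0000, 67.0000])

|AB| ∈ {24}
|BC| ∈ {43}
|AC| ∈ [19, 67]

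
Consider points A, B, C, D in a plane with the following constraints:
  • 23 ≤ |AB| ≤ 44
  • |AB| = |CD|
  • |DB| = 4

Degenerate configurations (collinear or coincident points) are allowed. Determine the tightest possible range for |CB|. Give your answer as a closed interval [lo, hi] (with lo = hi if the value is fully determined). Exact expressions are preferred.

|CB| ∈ [19, 48]  (≈ [19.0000, 48.0000])

|AB| ∈ [23, 44]
|BD| ∈ {4}
|CD| ∈ [23, 44]
|AD| ∈ [19, 48]
|BC| ∈ [19, 48]
|AC| ∈ [0, 92]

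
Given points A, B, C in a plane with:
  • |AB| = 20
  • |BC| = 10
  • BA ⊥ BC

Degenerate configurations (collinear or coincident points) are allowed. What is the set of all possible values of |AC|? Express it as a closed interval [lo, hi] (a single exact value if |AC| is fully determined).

|AC| = 10·√(5)  (≈ 22.3607)

|AB| ∈ {20}
|BC| ∈ {10}
|AC| ∈ {10·√(5)}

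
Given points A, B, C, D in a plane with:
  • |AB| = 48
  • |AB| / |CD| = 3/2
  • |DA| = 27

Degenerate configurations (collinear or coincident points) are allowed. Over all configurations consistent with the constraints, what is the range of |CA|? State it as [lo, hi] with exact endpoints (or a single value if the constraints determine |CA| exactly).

|AB| ∈ {48}
|AD| ∈ {27}
|CD| ∈ {32}
|BD| ∈ [21, 75]
|AC| ∈ [5, 59]
|BC| ∈ [0, 107]

|CA| ∈ [5, 59]  (≈ [5.0000, 59.0000])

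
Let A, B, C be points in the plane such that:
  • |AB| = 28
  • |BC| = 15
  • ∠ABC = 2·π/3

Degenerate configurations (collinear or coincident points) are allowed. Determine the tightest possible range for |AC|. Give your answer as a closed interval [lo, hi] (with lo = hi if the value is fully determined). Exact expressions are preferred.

|AB| ∈ {28}
|BC| ∈ {15}
|AC| ∈ {√(1429)}

|AC| = √(1429)  (≈ 37.8021)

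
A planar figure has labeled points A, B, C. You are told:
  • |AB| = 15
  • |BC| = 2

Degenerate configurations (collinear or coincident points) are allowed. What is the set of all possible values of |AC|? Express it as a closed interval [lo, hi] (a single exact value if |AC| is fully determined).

|AB| ∈ {15}
|BC| ∈ {2}
|AC| ∈ [13, 17]

|AC| ∈ [13, 17]  (≈ [13.0000, 17.0000])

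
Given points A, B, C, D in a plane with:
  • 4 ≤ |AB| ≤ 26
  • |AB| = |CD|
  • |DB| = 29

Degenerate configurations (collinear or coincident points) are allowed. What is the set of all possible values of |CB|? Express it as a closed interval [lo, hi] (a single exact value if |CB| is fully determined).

|AB| ∈ [4, 26]
|BD| ∈ {29}
|CD| ∈ [4, 26]
|AD| ∈ [3, 55]
|BC| ∈ [3, 55]
|AC| ∈ [0, 81]

|CB| ∈ [3, 55]  (≈ [3.0000, 55.0000])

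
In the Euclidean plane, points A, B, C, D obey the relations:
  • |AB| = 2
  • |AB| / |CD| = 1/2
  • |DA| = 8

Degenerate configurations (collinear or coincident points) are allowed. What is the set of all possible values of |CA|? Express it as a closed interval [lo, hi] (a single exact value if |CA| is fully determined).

|CA| ∈ [4, 12]  (≈ [4.0000, 12.0000])

|AB| ∈ {2}
|AD| ∈ {8}
|CD| ∈ {4}
|BD| ∈ [6, 10]
|AC| ∈ [4, 12]
|BC| ∈ [2, 14]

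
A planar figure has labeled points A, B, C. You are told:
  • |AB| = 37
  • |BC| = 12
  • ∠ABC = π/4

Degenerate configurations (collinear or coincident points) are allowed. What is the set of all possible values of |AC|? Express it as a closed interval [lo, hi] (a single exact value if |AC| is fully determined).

|AB| ∈ {37}
|BC| ∈ {12}
|AC| ∈ {√(1513 - 444·√(2))}

|AC| = √(1513 - 444·√(2))  (≈ 29.7504)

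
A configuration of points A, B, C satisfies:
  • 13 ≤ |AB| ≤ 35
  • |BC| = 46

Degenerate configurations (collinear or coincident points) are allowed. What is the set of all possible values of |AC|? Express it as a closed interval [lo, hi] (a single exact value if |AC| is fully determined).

|AB| ∈ [13, 35]
|BC| ∈ {46}
|AC| ∈ [11, 81]

|AC| ∈ [11, 81]  (≈ [11.0000, 81.0000])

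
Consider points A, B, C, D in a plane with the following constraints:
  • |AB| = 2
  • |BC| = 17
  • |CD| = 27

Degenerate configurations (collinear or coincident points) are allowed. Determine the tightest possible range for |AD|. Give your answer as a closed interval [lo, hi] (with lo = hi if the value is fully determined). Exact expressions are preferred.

|AB| ∈ {2}
|BC| ∈ {17}
|CD| ∈ {27}
|AC| ∈ [15, 19]
|BD| ∈ [10, 44]
|AD| ∈ [8, 46]

|AD| ∈ [8, 46]  (≈ [8.0000, 46.0000])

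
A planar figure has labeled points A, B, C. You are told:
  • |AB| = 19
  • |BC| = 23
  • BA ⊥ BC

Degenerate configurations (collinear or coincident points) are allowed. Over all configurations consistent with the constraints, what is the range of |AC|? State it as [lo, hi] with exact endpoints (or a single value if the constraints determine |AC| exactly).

|AB| ∈ {19}
|BC| ∈ {23}
|AC| ∈ {√(890)}

|AC| = √(890)  (≈ 29.8329)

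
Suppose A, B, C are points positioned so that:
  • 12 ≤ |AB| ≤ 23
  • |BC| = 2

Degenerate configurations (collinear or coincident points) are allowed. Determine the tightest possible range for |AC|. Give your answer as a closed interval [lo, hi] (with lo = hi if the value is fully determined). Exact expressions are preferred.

|AC| ∈ [10, 25]  (≈ [10.0000, 25.0000])

|AB| ∈ [12, 23]
|BC| ∈ {2}
|AC| ∈ [10, 25]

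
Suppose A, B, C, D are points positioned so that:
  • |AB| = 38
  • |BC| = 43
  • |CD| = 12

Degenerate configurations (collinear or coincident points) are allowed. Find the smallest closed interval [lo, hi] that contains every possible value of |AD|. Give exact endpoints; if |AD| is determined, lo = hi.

|AB| ∈ {38}
|BC| ∈ {43}
|CD| ∈ {12}
|AC| ∈ [5, 81]
|BD| ∈ [31, 55]
|AD| ∈ [0, 93]

|AD| ∈ [0, 93]  (≈ [0.0000, 93.0000])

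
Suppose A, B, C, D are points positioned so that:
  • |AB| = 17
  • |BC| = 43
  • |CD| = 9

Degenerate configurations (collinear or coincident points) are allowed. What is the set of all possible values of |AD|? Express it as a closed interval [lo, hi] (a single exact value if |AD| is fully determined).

|AD| ∈ [17, 69]  (≈ [17.0000, 69.0000])

|AB| ∈ {17}
|BC| ∈ {43}
|CD| ∈ {9}
|AC| ∈ [26, 60]
|BD| ∈ [34, 52]
|AD| ∈ [17, 69]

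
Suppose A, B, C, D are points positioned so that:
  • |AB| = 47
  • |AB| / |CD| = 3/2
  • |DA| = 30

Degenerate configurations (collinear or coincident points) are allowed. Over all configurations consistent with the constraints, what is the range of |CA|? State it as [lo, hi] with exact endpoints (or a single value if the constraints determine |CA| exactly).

|AB| ∈ {47}
|AD| ∈ {30}
|CD| ∈ {94/3}
|BD| ∈ [17, 77]
|AC| ∈ [4/3, 184/3]
|BC| ∈ [0, 325/3]

|CA| ∈ [4/3, 184/3]  (≈ [1.3333, 61.3333])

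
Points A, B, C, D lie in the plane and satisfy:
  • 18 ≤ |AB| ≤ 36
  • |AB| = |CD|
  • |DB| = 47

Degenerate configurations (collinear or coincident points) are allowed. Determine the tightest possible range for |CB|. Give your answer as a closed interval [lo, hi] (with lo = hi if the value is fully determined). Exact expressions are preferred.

|CB| ∈ [11, 83]  (≈ [11.0000, 83.0000])

|AB| ∈ [18, 36]
|BD| ∈ {47}
|CD| ∈ [18, 36]
|AD| ∈ [11, 83]
|BC| ∈ [11, 83]
|AC| ∈ [0, 119]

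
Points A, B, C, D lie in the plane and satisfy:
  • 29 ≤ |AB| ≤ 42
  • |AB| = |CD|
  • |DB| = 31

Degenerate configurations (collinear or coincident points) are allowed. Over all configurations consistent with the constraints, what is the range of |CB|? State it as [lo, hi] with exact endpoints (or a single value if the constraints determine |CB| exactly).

|CB| ∈ [0, 73]  (≈ [0.0000, 73.0000])

|AB| ∈ [29, 42]
|BD| ∈ {31}
|CD| ∈ [29, 42]
|AD| ∈ [0, 73]
|BC| ∈ [0, 73]
|AC| ∈ [0, 115]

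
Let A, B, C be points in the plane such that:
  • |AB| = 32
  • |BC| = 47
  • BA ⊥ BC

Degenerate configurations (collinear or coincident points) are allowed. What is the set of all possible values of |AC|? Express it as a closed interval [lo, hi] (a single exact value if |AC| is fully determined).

|AB| ∈ {32}
|BC| ∈ {47}
|AC| ∈ {√(3233)}

|AC| = √(3233)  (≈ 56.8595)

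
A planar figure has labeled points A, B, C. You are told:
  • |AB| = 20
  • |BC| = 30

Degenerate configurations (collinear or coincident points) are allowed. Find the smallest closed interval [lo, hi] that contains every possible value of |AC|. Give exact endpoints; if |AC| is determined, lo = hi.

|AC| ∈ [10, 50]  (≈ [10.0000, 50.0000])

|AB| ∈ {20}
|BC| ∈ {30}
|AC| ∈ [10, 50]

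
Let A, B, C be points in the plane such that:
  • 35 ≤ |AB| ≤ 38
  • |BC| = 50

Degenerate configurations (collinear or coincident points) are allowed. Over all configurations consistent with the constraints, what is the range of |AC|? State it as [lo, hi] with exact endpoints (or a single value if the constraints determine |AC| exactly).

|AB| ∈ [35, 38]
|BC| ∈ {50}
|AC| ∈ [12, 88]

|AC| ∈ [12, 88]  (≈ [12.0000, 88.0000])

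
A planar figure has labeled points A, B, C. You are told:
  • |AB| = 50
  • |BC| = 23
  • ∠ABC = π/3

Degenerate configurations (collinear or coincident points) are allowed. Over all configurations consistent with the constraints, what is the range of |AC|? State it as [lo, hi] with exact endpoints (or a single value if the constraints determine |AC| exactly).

|AC| = √(1879)  (≈ 43.3474)

|AB| ∈ {50}
|BC| ∈ {23}
|AC| ∈ {√(1879)}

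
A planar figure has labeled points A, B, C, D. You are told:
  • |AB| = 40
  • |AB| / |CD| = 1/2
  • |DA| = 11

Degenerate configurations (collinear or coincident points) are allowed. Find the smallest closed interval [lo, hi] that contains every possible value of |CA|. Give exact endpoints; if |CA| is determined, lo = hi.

|CA| ∈ [69, 91]  (≈ [69.0000, 91.0000])

|AB| ∈ {40}
|AD| ∈ {11}
|CD| ∈ {80}
|BD| ∈ [29, 51]
|AC| ∈ [69, 91]
|BC| ∈ [29, 131]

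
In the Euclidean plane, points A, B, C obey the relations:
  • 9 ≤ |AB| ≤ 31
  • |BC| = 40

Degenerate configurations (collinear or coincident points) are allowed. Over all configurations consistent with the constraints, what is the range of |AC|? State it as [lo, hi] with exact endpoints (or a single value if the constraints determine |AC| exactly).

|AC| ∈ [9, 71]  (≈ [9.0000, 71.0000])

|AB| ∈ [9, 31]
|BC| ∈ {40}
|AC| ∈ [9, 71]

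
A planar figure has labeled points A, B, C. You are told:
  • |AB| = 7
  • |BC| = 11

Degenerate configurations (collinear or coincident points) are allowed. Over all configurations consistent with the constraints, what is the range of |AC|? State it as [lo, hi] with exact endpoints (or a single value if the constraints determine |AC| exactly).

|AC| ∈ [4, 18]  (≈ [4.0000, 18.0000])

|AB| ∈ {7}
|BC| ∈ {11}
|AC| ∈ [4, 18]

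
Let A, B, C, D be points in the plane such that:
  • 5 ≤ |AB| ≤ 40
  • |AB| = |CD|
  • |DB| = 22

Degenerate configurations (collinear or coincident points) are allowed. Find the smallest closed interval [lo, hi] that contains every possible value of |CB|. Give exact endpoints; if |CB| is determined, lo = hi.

|CB| ∈ [0, 62]  (≈ [0.0000, 62.0000])

|AB| ∈ [5, 40]
|BD| ∈ {22}
|CD| ∈ [5, 40]
|AD| ∈ [0, 62]
|BC| ∈ [0, 62]
|AC| ∈ [0, 102]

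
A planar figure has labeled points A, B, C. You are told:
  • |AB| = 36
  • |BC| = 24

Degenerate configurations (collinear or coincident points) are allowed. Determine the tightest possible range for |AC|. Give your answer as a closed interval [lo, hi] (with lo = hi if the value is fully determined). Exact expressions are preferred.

|AB| ∈ {36}
|BC| ∈ {24}
|AC| ∈ [12, 60]

|AC| ∈ [12, 60]  (≈ [12.0000, 60.0000])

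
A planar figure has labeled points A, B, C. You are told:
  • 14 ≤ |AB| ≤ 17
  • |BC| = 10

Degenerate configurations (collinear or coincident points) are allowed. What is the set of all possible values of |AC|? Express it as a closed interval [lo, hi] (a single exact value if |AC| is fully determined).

|AC| ∈ [4, 27]  (≈ [4.0000, 27.0000])

|AB| ∈ [14, 17]
|BC| ∈ {10}
|AC| ∈ [4, 27]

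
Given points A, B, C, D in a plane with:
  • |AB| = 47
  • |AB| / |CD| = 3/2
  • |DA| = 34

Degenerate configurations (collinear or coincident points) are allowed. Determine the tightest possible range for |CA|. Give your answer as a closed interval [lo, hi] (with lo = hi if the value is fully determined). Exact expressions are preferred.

|AB| ∈ {47}
|AD| ∈ {34}
|CD| ∈ {94/3}
|BD| ∈ [13, 81]
|AC| ∈ [8/3, 196/3]
|BC| ∈ [0, 337/3]

|CA| ∈ [8/3, 196/3]  (≈ [2.6667, 65.3333])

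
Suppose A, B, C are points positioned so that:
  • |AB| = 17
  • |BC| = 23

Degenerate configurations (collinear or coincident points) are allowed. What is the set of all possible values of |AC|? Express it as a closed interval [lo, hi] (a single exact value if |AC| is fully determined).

|AC| ∈ [6, 40]  (≈ [6.0000, 40.0000])

|AB| ∈ {17}
|BC| ∈ {23}
|AC| ∈ [6, 40]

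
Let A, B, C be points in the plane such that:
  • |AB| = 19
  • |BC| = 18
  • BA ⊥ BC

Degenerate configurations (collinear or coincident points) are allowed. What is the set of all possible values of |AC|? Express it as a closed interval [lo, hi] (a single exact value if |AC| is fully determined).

|AB| ∈ {19}
|BC| ∈ {18}
|AC| ∈ {√(685)}

|AC| = √(685)  (≈ 26.1725)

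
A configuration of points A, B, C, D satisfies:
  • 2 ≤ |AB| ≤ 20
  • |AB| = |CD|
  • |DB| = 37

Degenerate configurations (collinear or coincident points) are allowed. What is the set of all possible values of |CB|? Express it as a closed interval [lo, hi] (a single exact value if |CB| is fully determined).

|CB| ∈ [17, 57]  (≈ [17.0000, 57.0000])

|AB| ∈ [2, 20]
|BD| ∈ {37}
|CD| ∈ [2, 20]
|AD| ∈ [17, 57]
|BC| ∈ [17, 57]
|AC| ∈ [0, 77]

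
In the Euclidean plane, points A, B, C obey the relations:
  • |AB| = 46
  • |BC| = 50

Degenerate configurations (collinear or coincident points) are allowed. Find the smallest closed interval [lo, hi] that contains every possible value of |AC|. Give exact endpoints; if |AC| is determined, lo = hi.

|AB| ∈ {46}
|BC| ∈ {50}
|AC| ∈ [4, 96]

|AC| ∈ [4, 96]  (≈ [4.0000, 96.0000])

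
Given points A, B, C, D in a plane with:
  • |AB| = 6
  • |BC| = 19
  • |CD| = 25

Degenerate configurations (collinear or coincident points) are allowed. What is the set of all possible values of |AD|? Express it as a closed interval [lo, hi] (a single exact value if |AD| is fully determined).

|AD| ∈ [0, 50]  (≈ [0.0000, 50.0000])

|AB| ∈ {6}
|BC| ∈ {19}
|CD| ∈ {25}
|AC| ∈ [13, 25]
|BD| ∈ [6, 44]
|AD| ∈ [0, 50]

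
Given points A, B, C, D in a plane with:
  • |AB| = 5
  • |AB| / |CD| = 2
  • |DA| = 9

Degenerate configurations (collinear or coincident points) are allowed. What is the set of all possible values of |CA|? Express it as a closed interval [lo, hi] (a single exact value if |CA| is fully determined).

|CA| ∈ [13/2, 23/2]  (≈ [6.5000, 11.5000])

|AB| ∈ {5}
|AD| ∈ {9}
|CD| ∈ {5/2}
|BD| ∈ [4, 14]
|AC| ∈ [13/2, 23/2]
|BC| ∈ [3/2, 33/2]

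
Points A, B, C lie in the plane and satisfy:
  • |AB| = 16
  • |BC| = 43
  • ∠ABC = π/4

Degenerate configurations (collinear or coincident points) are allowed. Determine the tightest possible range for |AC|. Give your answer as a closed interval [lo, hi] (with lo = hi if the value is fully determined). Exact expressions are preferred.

|AB| ∈ {16}
|BC| ∈ {43}
|AC| ∈ {√(2105 - 688·√(2))}

|AC| = √(2105 - 688·√(2))  (≈ 33.6455)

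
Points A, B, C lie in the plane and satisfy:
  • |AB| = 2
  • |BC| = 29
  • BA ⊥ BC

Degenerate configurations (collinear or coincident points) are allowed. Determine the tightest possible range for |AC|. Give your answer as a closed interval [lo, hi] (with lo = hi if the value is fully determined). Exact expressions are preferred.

|AB| ∈ {2}
|BC| ∈ {29}
|AC| ∈ {13·√(5)}

|AC| = 13·√(5)  (≈ 29.0689)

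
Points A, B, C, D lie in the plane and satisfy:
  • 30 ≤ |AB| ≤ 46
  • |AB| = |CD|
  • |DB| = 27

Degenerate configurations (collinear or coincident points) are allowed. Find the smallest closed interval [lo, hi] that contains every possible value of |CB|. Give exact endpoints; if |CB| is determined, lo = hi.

|CB| ∈ [3, 73]  (≈ [3.0000, 73.0000])

|AB| ∈ [30, 46]
|BD| ∈ {27}
|CD| ∈ [30, 46]
|AD| ∈ [3, 73]
|BC| ∈ [3, 73]
|AC| ∈ [0, 119]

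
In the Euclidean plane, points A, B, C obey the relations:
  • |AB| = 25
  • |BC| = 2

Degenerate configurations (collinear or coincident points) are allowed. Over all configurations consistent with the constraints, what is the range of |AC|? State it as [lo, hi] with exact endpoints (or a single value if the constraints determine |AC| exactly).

|AB| ∈ {25}
|BC| ∈ {2}
|AC| ∈ [23, 27]

|AC| ∈ [23, 27]  (≈ [23.0000, 27.0000])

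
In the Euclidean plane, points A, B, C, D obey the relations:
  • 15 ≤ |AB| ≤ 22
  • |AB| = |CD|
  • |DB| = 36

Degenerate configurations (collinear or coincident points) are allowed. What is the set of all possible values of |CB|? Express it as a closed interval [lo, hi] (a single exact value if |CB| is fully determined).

|CB| ∈ [14, 58]  (≈ [14.0000, 58.0000])

|AB| ∈ [15, 22]
|BD| ∈ {36}
|CD| ∈ [15, 22]
|AD| ∈ [14, 58]
|BC| ∈ [14, 58]
|AC| ∈ [0, 80]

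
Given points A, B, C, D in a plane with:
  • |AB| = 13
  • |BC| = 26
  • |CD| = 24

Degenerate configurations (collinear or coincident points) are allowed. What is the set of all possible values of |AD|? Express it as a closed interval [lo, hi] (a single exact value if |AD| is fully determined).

|AB| ∈ {13}
|BC| ∈ {26}
|CD| ∈ {24}
|AC| ∈ [13, 39]
|BD| ∈ [2, 50]
|AD| ∈ [0, 63]

|AD| ∈ [0, 63]  (≈ [0.0000, 63.0000])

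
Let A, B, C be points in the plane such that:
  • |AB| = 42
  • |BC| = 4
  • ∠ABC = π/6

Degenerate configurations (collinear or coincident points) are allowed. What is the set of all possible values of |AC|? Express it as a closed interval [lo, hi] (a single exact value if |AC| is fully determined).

|AC| = 2·√(445 - 42·√(3))  (≈ 38.5878)

|AB| ∈ {42}
|BC| ∈ {4}
|AC| ∈ {2·√(445 - 42·√(3))}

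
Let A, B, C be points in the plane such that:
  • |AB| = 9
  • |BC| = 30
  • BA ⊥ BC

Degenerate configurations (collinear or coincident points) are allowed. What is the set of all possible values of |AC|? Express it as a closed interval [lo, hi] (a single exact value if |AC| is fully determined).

|AB| ∈ {9}
|BC| ∈ {30}
|AC| ∈ {3·√(109)}

|AC| = 3·√(109)  (≈ 31.3209)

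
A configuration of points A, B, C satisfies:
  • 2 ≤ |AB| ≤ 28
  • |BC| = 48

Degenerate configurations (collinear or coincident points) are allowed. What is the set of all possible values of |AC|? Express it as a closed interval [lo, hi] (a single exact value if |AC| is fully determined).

|AB| ∈ [2, 28]
|BC| ∈ {48}
|AC| ∈ [20, 76]

|AC| ∈ [20, 76]  (≈ [20.0000, 76.0000])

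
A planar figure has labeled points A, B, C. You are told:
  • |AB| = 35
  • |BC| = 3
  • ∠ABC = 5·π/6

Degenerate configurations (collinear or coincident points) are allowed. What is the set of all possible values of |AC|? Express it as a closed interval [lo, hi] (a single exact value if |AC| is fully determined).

|AB| ∈ {35}
|BC| ∈ {3}
|AC| ∈ {√(105·√(3) + 1234)}

|AC| = √(105·√(3) + 1234)  (≈ 37.6280)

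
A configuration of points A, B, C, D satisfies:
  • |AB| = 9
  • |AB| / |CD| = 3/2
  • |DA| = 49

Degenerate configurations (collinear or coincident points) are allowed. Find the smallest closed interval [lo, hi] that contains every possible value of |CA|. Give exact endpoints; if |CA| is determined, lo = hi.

|CA| ∈ [43, 55]  (≈ [43.0000, 55.0000])

|AB| ∈ {9}
|AD| ∈ {49}
|CD| ∈ {6}
|BD| ∈ [40, 58]
|AC| ∈ [43, 55]
|BC| ∈ [34, 64]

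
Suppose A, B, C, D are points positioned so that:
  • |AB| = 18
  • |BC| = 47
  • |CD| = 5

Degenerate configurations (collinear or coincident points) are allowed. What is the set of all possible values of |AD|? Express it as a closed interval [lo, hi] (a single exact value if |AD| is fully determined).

|AD| ∈ [24, 70]  (≈ [24.0000, 70.0000])

|AB| ∈ {18}
|BC| ∈ {47}
|CD| ∈ {5}
|AC| ∈ [29, 65]
|BD| ∈ [42, 52]
|AD| ∈ [24, 70]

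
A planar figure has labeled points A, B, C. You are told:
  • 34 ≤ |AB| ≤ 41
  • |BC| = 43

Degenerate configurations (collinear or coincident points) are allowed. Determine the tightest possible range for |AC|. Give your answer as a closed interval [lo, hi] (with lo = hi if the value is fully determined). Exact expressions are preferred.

|AB| ∈ [34, 41]
|BC| ∈ {43}
|AC| ∈ [2, 84]

|AC| ∈ [2, 84]  (≈ [2.0000, 84.0000])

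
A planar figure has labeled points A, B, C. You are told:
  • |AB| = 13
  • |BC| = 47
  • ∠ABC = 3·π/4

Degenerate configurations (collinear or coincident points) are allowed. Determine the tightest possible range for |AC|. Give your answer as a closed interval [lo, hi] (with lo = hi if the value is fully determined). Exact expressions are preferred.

|AC| = √(611·√(2) + 2378)  (≈ 56.9393)

|AB| ∈ {13}
|BC| ∈ {47}
|AC| ∈ {√(611·√(2) + 2378)}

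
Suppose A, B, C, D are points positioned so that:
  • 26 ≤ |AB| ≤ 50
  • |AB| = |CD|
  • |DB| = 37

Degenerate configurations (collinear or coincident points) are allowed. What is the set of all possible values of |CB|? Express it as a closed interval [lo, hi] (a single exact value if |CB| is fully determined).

|CB| ∈ [0, 87]  (≈ [0.0000, 87.0000])

|AB| ∈ [26, 50]
|BD| ∈ {37}
|CD| ∈ [26, 50]
|AD| ∈ [0, 87]
|BC| ∈ [0, 87]
|AC| ∈ [0, 137]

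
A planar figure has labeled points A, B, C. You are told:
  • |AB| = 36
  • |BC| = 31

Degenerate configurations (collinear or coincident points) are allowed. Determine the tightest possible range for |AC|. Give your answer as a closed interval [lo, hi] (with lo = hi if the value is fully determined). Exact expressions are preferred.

|AC| ∈ [5, 67]  (≈ [5.0000, 67.0000])

|AB| ∈ {36}
|BC| ∈ {31}
|AC| ∈ [5, 67]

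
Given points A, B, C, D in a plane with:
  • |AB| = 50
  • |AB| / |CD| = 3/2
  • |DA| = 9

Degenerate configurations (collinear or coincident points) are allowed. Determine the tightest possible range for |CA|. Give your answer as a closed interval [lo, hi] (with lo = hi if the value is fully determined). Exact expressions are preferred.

|AB| ∈ {50}
|AD| ∈ {9}
|CD| ∈ {100/3}
|BD| ∈ [41, 59]
|AC| ∈ [73/3, 127/3]
|BC| ∈ [23/3, 277/3]

|CA| ∈ [73/3, 127/3]  (≈ [24.3333, 42.3333])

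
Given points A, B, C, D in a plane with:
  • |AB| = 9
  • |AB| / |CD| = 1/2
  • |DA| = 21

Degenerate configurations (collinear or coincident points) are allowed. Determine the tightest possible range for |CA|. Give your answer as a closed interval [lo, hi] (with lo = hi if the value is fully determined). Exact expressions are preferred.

|CA| ∈ [3, 39]  (≈ [3.0000, 39.0000])

|AB| ∈ {9}
|AD| ∈ {21}
|CD| ∈ {18}
|BD| ∈ [12, 30]
|AC| ∈ [3, 39]
|BC| ∈ [0, 48]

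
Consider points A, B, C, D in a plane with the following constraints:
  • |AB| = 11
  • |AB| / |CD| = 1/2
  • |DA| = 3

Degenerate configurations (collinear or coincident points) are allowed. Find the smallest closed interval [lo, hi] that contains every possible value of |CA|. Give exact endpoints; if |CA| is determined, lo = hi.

|AB| ∈ {11}
|AD| ∈ {3}
|CD| ∈ {22}
|BD| ∈ [8, 14]
|AC| ∈ [19, 25]
|BC| ∈ [8, 36]

|CA| ∈ [19, 25]  (≈ [19.0000, 25.0000])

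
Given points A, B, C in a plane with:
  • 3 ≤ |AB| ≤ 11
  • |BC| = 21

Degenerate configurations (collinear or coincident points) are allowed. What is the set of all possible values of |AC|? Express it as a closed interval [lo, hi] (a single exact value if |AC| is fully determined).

|AB| ∈ [3, 11]
|BC| ∈ {21}
|AC| ∈ [10, 32]

|AC| ∈ [10, 32]  (≈ [10.0000, 32.0000])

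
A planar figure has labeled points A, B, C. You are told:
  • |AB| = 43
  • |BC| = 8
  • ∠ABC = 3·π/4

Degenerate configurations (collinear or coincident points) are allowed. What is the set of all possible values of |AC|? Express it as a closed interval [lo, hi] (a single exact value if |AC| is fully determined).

|AB| ∈ {43}
|BC| ∈ {8}
|AC| ∈ {√(344·√(2) + 1913)}

|AC| = √(344·√(2) + 1913)  (≈ 48.9846)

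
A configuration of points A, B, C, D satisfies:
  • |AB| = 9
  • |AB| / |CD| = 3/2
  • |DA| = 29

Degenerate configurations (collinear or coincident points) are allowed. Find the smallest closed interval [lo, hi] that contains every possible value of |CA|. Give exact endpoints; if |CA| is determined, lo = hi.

|CA| ∈ [23, 35]  (≈ [23.0000, 35.0000])

|AB| ∈ {9}
|AD| ∈ {29}
|CD| ∈ {6}
|BD| ∈ [20, 38]
|AC| ∈ [23, 35]
|BC| ∈ [14, 44]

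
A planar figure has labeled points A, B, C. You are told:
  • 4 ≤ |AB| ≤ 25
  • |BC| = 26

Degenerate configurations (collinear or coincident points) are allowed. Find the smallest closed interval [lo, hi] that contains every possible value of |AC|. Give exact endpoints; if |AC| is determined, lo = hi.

|AB| ∈ [4, 25]
|BC| ∈ {26}
|AC| ∈ [1, 51]

|AC| ∈ [1, 51]  (≈ [1.0000, 51.0000])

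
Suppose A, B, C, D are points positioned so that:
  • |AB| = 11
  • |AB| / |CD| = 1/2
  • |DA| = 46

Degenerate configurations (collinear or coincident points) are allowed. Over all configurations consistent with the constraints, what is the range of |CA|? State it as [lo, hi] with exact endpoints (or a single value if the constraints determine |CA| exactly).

|AB| ∈ {11}
|AD| ∈ {46}
|CD| ∈ {22}
|BD| ∈ [35, 57]
|AC| ∈ [24, 68]
|BC| ∈ [13, 79]

|CA| ∈ [24, 68]  (≈ [24.0000, 68.0000])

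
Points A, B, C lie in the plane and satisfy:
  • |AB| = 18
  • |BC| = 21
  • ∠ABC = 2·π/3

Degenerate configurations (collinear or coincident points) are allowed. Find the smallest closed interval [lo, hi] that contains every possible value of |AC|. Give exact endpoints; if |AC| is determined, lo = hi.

|AB| ∈ {18}
|BC| ∈ {21}
|AC| ∈ {3·√(127)}

|AC| = 3·√(127)  (≈ 33.8083)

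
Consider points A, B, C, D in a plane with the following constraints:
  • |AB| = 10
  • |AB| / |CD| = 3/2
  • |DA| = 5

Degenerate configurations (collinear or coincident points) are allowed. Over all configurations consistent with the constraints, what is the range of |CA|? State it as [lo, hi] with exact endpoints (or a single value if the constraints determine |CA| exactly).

|CA| ∈ [5/3, 35/3]  (≈ [1.6667, 11.6667])

|AB| ∈ {10}
|AD| ∈ {5}
|CD| ∈ {20/3}
|BD| ∈ [5, 15]
|AC| ∈ [5/3, 35/3]
|BC| ∈ [0, 65/3]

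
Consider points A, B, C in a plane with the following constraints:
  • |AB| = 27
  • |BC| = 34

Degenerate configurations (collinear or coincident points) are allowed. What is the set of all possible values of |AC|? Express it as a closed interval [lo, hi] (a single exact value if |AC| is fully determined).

|AC| ∈ [7, 61]  (≈ [7.0000, 61.0000])

|AB| ∈ {27}
|BC| ∈ {34}
|AC| ∈ [7, 61]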